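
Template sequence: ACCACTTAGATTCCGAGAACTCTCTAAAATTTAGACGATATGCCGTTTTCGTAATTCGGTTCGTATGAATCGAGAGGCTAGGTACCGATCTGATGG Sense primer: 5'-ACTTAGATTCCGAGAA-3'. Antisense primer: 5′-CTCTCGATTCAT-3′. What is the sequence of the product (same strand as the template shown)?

Scanning the template, ACTTAGATTCCGAGAA occurs at positions 4–19; this primer anneals to the bottom strand there with its 3' end pointing downstream.
Reverse complement of the reverse primer: ATGAATCGAGAG. This occurs on the top strand at positions 65–76.
The product is the template from position 4 through 76 (73 bp).

5'-ACTTAGATTCCGAGAACTCTCTAAAATTTAGACGATATGCCGTTTTCGTAATTCGGTTCGTATGAATCGAGAG-3'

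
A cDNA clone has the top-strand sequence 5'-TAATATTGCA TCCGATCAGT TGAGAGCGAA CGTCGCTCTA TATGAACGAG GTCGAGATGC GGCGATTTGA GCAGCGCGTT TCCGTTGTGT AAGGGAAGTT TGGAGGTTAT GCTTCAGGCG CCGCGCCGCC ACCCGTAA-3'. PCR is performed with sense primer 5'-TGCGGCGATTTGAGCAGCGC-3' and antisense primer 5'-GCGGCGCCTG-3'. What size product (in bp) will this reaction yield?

Forward primer TGCGGCGATTTGAGCAGCGC is found on the top strand at positions 58–77.
Taking the reverse complement of GCGGCGCCTG gives CAGGCGCCGC, found at positions 115–124 on the template; the primer anneals here to the top strand with its 3' end pointing upstream.
Product length = (reverse-primer end) − (forward-primer start) + 1 = 124 − 58 + 1 = 67 bp.

67 bp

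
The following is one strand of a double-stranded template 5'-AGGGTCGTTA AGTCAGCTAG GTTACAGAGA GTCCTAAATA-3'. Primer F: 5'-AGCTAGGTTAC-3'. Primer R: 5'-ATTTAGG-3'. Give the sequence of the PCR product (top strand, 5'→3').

5'-AGCTAGGTTACAGAGAGTCCTAAAT-3'

Forward primer AGCTAGGTTAC is found on the top strand at positions 15–25.
The reverse primer's reverse complement is CCTAAAT, which matches the template at positions 33–39.
The product is the template from position 15 through 39 (25 bp).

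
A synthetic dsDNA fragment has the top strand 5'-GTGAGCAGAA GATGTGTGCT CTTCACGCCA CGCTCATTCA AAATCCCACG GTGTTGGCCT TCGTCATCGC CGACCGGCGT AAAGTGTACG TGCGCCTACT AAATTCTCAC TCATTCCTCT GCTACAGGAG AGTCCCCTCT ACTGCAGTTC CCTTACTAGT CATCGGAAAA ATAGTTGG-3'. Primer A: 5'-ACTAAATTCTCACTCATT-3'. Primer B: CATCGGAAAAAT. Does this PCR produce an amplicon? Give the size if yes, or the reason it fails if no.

Primer A (ACTAAATTCTCACTCATT) matches the top strand at positions 98–115 (3' end points downstream).
Primer B (CATCGGAAAAAT) also matches the top strand directly, at positions 161–172 — its reverse complement ATTTTTCCGATG is not present.
Both primers anneal to the bottom strand with 3' ends pointing the same way, so neither can prime synthesis back toward the other.

No product — both primers anneal to the same strand and extend in the same direction.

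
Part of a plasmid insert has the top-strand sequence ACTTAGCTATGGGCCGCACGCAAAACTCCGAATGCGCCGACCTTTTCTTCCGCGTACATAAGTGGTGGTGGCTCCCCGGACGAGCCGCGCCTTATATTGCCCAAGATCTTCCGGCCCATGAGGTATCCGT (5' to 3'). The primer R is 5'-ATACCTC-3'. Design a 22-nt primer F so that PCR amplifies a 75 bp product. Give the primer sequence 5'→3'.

The reverse primer's reverse complement GAGGTAT matches the template at positions 120–126, so the product ends at position 126.
A 75 bp product then starts at position 126 − 75 + 1 = 52.
The forward primer is identical to the top strand there: GCGTACATAAGTGGTGGTGGCT.

5'-GCGTACATAAGTGGTGGTGGCT-3'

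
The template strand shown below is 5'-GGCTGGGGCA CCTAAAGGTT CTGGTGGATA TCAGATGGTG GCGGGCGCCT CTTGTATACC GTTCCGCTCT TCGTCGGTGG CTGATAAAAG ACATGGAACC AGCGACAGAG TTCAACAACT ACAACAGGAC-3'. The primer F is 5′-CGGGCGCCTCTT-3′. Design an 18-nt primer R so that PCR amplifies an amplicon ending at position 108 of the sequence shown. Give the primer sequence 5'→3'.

The forward primer binds at positions 42–53; the product's 3' end on the top strand is position 108.
The reverse primer anneals to the top strand over positions 91–108, i.e. to ACATGGAACCAGCGACAG.
Its sequence written 5'→3' is the reverse complement: CTGTCGCTGGTTCCATGT.

5'-CTGTCGCTGGTTCCATGT-3'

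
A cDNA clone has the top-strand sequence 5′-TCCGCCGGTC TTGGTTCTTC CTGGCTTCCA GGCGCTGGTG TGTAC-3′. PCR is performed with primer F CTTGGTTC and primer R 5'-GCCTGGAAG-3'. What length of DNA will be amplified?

24 bp

Scanning the template, CTTGGTTC occurs at positions 10–17; this primer anneals to the bottom strand there with its 3' end pointing downstream.
The reverse primer's reverse complement is CTTCCAGGC, which matches the template at positions 25–33.
Product length = (reverse-primer end) − (forward-primer start) + 1 = 33 − 10 + 1 = 24 bp.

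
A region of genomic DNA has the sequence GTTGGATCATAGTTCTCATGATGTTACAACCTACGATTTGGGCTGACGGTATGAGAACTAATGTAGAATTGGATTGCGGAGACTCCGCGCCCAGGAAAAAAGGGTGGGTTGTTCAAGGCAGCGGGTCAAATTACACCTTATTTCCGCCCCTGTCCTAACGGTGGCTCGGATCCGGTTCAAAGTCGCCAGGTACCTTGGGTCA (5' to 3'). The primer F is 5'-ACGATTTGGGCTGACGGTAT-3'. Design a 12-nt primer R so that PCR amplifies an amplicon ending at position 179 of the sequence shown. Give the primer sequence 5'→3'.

The forward primer binds at positions 33–52; the product's 3' end on the top strand is position 179.
The reverse primer anneals to the top strand over positions 168–179, i.e. to GGATCCGGTTCA.
Its sequence written 5'→3' is the reverse complement: TGAACCGGATCC.

5'-TGAACCGGATCC-3'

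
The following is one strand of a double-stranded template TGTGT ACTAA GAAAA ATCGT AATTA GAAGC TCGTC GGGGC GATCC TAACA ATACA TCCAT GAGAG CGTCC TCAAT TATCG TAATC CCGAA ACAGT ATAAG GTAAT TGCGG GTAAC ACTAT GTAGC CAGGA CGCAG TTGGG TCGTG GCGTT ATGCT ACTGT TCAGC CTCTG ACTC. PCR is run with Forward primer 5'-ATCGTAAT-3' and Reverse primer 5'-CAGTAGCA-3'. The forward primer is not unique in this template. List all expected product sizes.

144 bp, 83 bp

The forward primer ATCGTAAT matches the top strand at positions 16–23, 77–84.
The reverse primer's reverse complement is TGCTACTG, matching at positions 152–159.
Each forward site pairs with the reverse site to give a product ending at position 159: sizes 144, 83 bp.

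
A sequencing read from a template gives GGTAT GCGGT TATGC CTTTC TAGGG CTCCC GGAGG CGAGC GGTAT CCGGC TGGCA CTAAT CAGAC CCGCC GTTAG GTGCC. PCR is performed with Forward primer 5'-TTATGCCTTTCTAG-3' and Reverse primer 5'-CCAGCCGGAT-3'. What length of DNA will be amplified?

44 bp

Forward primer TTATGCCTTTCTAG is found on the top strand at positions 10–23.
Reverse complement of the reverse primer: ATCCGGCTGG. This occurs on the top strand at positions 44–53.
Amplicon spans positions 10–53: 44 bp.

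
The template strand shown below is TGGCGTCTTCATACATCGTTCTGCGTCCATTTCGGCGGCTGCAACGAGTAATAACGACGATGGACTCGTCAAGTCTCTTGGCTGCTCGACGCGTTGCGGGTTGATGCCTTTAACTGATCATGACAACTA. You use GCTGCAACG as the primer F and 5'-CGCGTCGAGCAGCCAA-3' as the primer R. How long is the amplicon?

56 bp

The forward primer matches the template at positions 38–46.
Taking the reverse complement of CGCGTCGAGCAGCCAA gives TTGGCTGCTCGACGCG, found at positions 78–93 on the template; the primer anneals here to the top strand with its 3' end pointing upstream.
Product length = (reverse-primer end) − (forward-primer start) + 1 = 93 − 38 + 1 = 56 bp.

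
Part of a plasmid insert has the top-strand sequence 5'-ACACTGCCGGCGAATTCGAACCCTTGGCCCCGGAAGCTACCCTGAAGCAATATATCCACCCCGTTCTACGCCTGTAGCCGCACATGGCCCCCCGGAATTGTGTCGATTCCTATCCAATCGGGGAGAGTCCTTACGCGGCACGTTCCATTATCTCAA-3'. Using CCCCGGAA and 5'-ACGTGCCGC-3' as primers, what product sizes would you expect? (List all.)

The forward primer CCCCGGAA matches the top strand at positions 28–35, 90–97.
The reverse primer's reverse complement is GCGGCACGT, matching at positions 135–143.
Each forward site pairs with the reverse site to give a product ending at position 143: sizes 116, 54 bp.

116 bp, 54 bp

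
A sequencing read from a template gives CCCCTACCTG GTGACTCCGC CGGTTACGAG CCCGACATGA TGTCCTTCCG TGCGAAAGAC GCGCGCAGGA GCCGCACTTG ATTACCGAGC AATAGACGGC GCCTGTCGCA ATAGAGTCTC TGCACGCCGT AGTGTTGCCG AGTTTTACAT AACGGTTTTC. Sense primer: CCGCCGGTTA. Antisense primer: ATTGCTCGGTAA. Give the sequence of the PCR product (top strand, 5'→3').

Scanning the template, CCGCCGGTTA occurs at positions 17–26; this primer anneals to the bottom strand there with its 3' end pointing downstream.
Reverse complement of the reverse primer: TTACCGAGCAAT. This occurs on the top strand at positions 82–93.
The product is the template from position 17 through 93 (77 bp).

5'-CCGCCGGTTACGAGCCCGACATGATGTCCTTCCGTGCGAAAGACGCGCGCAGGAGCCGCACTTGATTACCGAGCAAT-3'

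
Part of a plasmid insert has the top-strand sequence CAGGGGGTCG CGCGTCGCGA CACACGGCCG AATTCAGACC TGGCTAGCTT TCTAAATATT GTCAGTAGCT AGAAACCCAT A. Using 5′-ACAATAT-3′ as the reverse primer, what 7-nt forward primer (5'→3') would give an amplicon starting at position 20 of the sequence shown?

5'-ACACACG-3'

The reverse primer's reverse complement ATATTGT matches the template at positions 56–62; the product starts at position 20.
The forward primer is identical to the top strand over positions 20–26: ACACACG.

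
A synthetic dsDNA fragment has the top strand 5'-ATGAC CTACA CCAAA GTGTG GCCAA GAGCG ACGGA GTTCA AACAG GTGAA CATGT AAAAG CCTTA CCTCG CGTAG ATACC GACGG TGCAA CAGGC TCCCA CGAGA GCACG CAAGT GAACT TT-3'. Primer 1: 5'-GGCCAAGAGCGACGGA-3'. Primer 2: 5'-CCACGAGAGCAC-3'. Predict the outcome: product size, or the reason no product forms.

Primer 1 (GGCCAAGAGCGACGGA) matches the top strand at positions 20–35 (3' end points downstream).
Primer 2 (CCACGAGAGCAC) also matches the top strand directly, at positions 98–109 — its reverse complement GTGCTCTCGTGG is not present.
Both primers anneal to the bottom strand with 3' ends pointing the same way, so neither can prime synthesis back toward the other.

No product — both primers anneal to the same strand and extend in the same direction.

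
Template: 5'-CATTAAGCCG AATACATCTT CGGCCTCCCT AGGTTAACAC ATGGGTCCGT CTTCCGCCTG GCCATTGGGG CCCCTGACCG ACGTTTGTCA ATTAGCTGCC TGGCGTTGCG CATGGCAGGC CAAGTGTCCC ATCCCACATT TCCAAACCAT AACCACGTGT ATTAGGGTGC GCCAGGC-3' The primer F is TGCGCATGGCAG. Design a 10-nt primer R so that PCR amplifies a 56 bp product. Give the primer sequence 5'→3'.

The forward primer binds at positions 107–118, so a 56 bp product ends at position 107 + 56 − 1 = 162.
The reverse primer anneals to the top strand over positions 153–162, i.e. to CCACGTGTAT.
Its sequence written 5'→3' is the reverse complement: ATACACGTGG.

5'-ATACACGTGG-3'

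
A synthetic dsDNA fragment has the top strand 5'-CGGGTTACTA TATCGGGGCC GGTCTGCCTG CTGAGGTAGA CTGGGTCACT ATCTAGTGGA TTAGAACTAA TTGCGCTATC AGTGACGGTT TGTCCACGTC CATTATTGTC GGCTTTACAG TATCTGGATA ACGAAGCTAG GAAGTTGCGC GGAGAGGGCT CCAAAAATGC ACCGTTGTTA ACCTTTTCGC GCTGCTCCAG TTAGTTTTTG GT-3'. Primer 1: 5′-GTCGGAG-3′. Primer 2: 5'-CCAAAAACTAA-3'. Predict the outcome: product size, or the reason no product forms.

Primer 1 (GTCGGAG) does not match the top strand, and its reverse complement CTCCGAC does not match either.
With no annealing site for primer 1, no amplification occurs.

No product — primer 1 has no binding site in the template.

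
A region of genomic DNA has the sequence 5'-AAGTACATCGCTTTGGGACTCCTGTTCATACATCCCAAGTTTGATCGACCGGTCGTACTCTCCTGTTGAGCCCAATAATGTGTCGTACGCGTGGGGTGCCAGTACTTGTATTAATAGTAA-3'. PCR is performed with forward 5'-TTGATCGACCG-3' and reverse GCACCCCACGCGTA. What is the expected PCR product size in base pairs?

Scanning the template, TTGATCGACCG occurs at positions 41–51; this primer anneals to the bottom strand there with its 3' end pointing downstream.
Reverse complement of the reverse primer: TACGCGTGGGGTGC. This occurs on the top strand at positions 86–99.
Amplicon spans positions 41–99: 59 bp.

59 bp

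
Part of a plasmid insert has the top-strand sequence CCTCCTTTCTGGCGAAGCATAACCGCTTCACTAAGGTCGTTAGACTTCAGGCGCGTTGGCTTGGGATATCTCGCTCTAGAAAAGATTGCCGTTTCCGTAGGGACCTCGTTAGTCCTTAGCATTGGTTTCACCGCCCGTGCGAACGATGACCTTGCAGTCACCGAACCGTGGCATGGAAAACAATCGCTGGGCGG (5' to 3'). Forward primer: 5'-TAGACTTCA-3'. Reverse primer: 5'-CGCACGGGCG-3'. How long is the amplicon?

101 bp

Forward primer TAGACTTCA is found on the top strand at positions 41–49.
Reverse complement of the reverse primer: CGCCCGTGCG. This occurs on the top strand at positions 132–141.
Product length = (reverse-primer end) − (forward-primer start) + 1 = 141 − 41 + 1 = 101 bp.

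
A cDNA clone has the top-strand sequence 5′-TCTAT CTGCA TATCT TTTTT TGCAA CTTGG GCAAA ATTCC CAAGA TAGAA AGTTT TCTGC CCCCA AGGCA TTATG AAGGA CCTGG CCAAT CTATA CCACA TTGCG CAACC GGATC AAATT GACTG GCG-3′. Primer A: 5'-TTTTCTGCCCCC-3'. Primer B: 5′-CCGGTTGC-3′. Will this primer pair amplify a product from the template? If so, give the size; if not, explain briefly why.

Yes — a 60 bp product.

Primer A (TTTTCTGCCCCC) matches the top strand at positions 53–64; it acts as a forward primer.
Primer B's reverse complement is GCAACCGG, matching the top strand at positions 105–112; it acts as a reverse primer.
The 3' ends face each other across positions 53–112, giving a 60 bp product.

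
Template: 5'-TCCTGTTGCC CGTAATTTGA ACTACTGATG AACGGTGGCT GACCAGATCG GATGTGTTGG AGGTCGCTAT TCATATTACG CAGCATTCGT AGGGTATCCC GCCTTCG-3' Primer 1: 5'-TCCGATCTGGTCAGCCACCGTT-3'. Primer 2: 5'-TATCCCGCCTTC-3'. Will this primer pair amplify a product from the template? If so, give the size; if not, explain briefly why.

No product — the primers' 3' ends point away from each other.

Primer 1 (TCCGATCTGGTCAGCCACCGTT) has reverse complement AACGGTGGCTGACCAGATCGGA, which matches the top strand at positions 31–52; primer 1 anneals to the top strand there with its 3' end pointing upstream toward position 31.
Primer 2 (TATCCCGCCTTC) matches the top strand directly at positions 95–106; it anneals to the bottom strand with its 3' end pointing downstream toward position 106.
The 3' ends diverge (primer 1 extends toward position 1, primer 2 toward position 107), so the primers never converge on a shared product.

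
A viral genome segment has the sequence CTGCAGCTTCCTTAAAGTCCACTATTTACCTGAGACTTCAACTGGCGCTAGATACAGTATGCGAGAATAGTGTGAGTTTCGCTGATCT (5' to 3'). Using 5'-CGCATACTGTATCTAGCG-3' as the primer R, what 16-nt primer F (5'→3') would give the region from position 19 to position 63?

5'-CCACTATTTACCTGAG-3'

The reverse primer's reverse complement CGCTAGATACAGTATGCG matches the template at positions 46–63; the product starts at position 19.
The forward primer is identical to the top strand over positions 19–34: CCACTATTTACCTGAG.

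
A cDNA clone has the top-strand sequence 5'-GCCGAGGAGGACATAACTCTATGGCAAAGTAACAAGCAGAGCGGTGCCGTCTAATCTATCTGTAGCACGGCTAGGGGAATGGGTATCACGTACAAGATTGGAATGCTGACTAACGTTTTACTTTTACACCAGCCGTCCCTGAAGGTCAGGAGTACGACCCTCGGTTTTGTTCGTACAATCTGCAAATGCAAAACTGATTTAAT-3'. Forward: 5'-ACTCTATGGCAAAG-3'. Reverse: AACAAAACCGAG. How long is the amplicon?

156 bp

The forward primer matches the template at positions 16–29.
The reverse primer's reverse complement is CTCGGTTTTGTT, which matches the template at positions 160–171.
Amplicon spans positions 16–171: 156 bp.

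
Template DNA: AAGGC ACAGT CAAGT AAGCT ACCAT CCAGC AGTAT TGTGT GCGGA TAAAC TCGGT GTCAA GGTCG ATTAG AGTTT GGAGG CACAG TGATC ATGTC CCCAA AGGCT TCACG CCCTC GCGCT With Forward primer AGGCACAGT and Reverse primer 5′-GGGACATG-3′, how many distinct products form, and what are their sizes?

Two products: 96 bp, 20 bp

The forward primer AGGCACAGT matches the top strand at positions 2–10, 78–86.
The reverse primer's reverse complement is CATGTCCC, matching at positions 90–97.
Each forward site pairs with the reverse site to give a product ending at position 97: sizes 96, 20 bp.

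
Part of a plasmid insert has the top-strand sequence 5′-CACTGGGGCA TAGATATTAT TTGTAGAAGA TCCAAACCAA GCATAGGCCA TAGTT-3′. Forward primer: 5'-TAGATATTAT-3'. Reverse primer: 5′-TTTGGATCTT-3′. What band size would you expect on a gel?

The forward primer matches the template at positions 11–20.
The reverse primer's reverse complement is AAGATCCAAA, which matches the template at positions 27–36.
Amplicon spans positions 11–36: 26 bp.

26 bp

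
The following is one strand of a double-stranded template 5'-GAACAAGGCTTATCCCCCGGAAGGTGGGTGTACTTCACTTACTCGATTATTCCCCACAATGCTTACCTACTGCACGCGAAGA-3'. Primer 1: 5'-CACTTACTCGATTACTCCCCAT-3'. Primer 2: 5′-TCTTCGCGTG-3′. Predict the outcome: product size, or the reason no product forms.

No product — primer 1 has no binding site in the template.

Primer 1 (CACTTACTCGATTACTCCCCAT) does not match the top strand, and its reverse complement ATGGGGAGTAATCGAGTAAGTG does not match either.
With no annealing site for primer 1, no amplification occurs.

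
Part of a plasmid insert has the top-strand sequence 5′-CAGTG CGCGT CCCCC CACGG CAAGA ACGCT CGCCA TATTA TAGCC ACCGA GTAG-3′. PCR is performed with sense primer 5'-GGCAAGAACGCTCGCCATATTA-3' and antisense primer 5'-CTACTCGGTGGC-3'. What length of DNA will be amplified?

The forward primer matches the template at positions 19–40.
The reverse primer's reverse complement is GCCACCGAGTAG, which matches the template at positions 43–54.
The product runs from position 19 to position 54, so its length is 54 − 19 + 1 = 36 bp.

36 bp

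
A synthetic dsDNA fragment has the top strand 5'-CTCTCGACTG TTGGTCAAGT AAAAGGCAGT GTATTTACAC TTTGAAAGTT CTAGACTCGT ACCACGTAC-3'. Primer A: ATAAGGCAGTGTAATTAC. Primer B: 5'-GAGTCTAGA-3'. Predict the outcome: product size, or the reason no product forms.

No product — primer A has no binding site in the template.

Primer A (ATAAGGCAGTGTAATTAC) does not match the top strand, and its reverse complement GTAATTACACTGCCTTAT does not match either.
With no annealing site for primer A, no amplification occurs.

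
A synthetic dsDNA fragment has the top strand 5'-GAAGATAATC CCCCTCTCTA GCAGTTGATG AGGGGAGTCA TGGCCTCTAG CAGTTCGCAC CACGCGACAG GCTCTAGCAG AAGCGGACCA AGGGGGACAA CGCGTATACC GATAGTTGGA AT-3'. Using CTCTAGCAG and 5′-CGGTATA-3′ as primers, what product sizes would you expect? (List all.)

The forward primer CTCTAGCAG matches the top strand at positions 16–24, 45–53, 72–80.
The reverse primer's reverse complement is TATACCG, matching at positions 105–111.
Each forward site pairs with the reverse site to give a product ending at position 111: sizes 96, 67, 40 bp.

96 bp, 67 bp, 40 bp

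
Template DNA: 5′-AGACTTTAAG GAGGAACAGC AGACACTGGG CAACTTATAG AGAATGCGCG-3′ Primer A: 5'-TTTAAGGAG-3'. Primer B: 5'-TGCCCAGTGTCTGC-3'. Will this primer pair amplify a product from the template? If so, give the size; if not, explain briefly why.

Primer A (TTTAAGGAG) matches the top strand at positions 5–13; it acts as a forward primer.
Primer B's reverse complement is GCAGACACTGGGCA, matching the top strand at positions 19–32; it acts as a reverse primer.
The 3' ends face each other across positions 5–32, giving a 28 bp product.

Yes — a 28 bp product.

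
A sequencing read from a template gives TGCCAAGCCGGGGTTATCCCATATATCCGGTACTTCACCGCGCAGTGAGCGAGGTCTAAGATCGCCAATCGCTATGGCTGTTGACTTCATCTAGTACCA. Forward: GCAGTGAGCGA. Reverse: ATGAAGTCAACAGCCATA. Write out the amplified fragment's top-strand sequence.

5'-GCAGTGAGCGAGGTCTAAGATCGCCAATCGCTATGGCTGTTGACTTCAT-3'

Scanning the template, GCAGTGAGCGA occurs at positions 42–52; this primer anneals to the bottom strand there with its 3' end pointing downstream.
Taking the reverse complement of ATGAAGTCAACAGCCATA gives TATGGCTGTTGACTTCAT, found at positions 73–90 on the template; the primer anneals here to the top strand with its 3' end pointing upstream.
The product is the template from position 42 through 90 (49 bp).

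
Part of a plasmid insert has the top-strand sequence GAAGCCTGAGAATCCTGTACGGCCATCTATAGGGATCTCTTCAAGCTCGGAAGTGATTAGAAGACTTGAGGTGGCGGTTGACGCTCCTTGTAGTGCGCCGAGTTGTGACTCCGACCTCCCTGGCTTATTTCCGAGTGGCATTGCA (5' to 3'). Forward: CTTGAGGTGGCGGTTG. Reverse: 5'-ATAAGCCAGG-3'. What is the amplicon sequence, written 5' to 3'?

5'-CTTGAGGTGGCGGTTGACGCTCCTTGTAGTGCGCCGAGTTGTGACTCCGACCTCCCTGGCTTAT-3'

The forward primer matches the template at positions 65–80.
The reverse primer's reverse complement is CCTGGCTTAT, which matches the template at positions 119–128.
The product is the template from position 65 through 128 (64 bp).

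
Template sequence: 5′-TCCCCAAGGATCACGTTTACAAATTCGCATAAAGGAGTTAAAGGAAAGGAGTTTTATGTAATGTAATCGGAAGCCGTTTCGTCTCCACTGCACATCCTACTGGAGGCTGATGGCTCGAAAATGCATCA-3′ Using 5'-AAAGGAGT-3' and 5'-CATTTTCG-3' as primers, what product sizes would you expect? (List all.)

93 bp, 79 bp

The forward primer AAAGGAGT matches the top strand at positions 31–38, 45–52.
The reverse primer's reverse complement is CGAAAATG, matching at positions 116–123.
Each forward site pairs with the reverse site to give a product ending at position 123: sizes 93, 79 bp.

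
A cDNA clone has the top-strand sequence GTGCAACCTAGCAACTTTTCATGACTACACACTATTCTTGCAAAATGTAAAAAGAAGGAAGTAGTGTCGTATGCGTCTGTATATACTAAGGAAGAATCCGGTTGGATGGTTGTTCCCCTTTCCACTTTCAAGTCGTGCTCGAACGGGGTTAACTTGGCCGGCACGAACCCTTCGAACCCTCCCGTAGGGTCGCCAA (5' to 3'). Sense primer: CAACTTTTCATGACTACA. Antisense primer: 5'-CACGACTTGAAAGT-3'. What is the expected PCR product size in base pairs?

126 bp

Scanning the template, CAACTTTTCATGACTACA occurs at positions 12–29; this primer anneals to the bottom strand there with its 3' end pointing downstream.
Reverse complement of the reverse primer: ACTTTCAAGTCGTG. This occurs on the top strand at positions 124–137.
The product runs from position 12 to position 137, so its length is 137 − 12 + 1 = 126 bp.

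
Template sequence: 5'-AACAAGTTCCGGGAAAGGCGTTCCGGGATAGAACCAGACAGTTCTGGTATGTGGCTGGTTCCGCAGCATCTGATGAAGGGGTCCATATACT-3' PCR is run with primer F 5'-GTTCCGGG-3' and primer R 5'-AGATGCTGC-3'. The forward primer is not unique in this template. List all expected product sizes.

The forward primer GTTCCGGG matches the top strand at positions 6–13, 20–27.
The reverse primer's reverse complement is GCAGCATCT, matching at positions 63–71.
Each forward site pairs with the reverse site to give a product ending at position 71: sizes 66, 52 bp.

66 bp, 52 bp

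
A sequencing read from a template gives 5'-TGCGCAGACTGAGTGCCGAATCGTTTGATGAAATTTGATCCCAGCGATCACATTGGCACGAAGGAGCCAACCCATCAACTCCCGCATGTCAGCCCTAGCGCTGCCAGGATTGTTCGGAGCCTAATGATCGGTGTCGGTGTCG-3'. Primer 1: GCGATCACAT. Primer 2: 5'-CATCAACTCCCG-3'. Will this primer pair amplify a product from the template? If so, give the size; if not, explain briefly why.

No product — both primers anneal to the same strand and extend in the same direction.

Primer 1 (GCGATCACAT) matches the top strand at positions 44–53 (3' end points downstream).
Primer 2 (CATCAACTCCCG) also matches the top strand directly, at positions 73–84 — its reverse complement CGGGAGTTGATG is not present.
Both primers anneal to the bottom strand with 3' ends pointing the same way, so neither can prime synthesis back toward the other.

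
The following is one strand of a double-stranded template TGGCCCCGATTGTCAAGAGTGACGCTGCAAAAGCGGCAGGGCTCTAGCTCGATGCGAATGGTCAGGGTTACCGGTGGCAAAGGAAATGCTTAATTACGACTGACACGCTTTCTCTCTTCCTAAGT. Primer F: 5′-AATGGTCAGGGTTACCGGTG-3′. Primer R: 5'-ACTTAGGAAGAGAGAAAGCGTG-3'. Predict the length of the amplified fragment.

Forward primer AATGGTCAGGGTTACCGGTG is found on the top strand at positions 57–76.
Taking the reverse complement of ACTTAGGAAGAGAGAAAGCGTG gives CACGCTTTCTCTCTTCCTAAGT, found at positions 104–125 on the template; the primer anneals here to the top strand with its 3' end pointing upstream.
Product length = (reverse-primer end) − (forward-primer start) + 1 = 125 − 57 + 1 = 69 bp.

69 bp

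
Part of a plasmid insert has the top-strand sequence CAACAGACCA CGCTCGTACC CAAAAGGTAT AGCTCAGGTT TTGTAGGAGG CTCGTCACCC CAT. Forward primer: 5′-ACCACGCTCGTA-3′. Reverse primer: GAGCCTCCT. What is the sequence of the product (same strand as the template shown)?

Forward primer ACCACGCTCGTA is found on the top strand at positions 7–18.
The reverse primer's reverse complement is AGGAGGCTC, which matches the template at positions 45–53.
The product is the template from position 7 through 53 (47 bp).

5'-ACCACGCTCGTACCCAAAAGGTATAGCTCAGGTTTTGTAGGAGGCTC-3'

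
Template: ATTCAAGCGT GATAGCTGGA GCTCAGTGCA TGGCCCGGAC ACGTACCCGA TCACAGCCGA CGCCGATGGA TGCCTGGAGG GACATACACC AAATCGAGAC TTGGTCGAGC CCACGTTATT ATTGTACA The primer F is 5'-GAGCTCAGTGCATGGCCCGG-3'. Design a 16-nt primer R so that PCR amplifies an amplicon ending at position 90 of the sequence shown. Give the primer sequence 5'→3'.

The forward primer binds at positions 19–38; the product's 3' end on the top strand is position 90.
The reverse primer anneals to the top strand over positions 75–90, i.e. to TGGAGGGACATACACC.
Its sequence written 5'→3' is the reverse complement: GGTGTATGTCCCTCCA.

5'-GGTGTATGTCCCTCCA-3'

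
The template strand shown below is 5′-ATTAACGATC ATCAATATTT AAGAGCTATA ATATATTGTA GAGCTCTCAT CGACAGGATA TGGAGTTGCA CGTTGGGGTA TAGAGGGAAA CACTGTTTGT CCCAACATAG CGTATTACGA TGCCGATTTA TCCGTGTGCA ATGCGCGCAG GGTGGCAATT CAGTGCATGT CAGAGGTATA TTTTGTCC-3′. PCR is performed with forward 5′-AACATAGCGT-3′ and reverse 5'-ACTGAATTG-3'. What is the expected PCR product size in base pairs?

61 bp

Scanning the template, AACATAGCGT occurs at positions 104–113; this primer anneals to the bottom strand there with its 3' end pointing downstream.
Taking the reverse complement of ACTGAATTG gives CAATTCAGT, found at positions 156–164 on the template; the primer anneals here to the top strand with its 3' end pointing upstream.
The product runs from position 104 to position 164, so its length is 164 − 104 + 1 = 61 bp.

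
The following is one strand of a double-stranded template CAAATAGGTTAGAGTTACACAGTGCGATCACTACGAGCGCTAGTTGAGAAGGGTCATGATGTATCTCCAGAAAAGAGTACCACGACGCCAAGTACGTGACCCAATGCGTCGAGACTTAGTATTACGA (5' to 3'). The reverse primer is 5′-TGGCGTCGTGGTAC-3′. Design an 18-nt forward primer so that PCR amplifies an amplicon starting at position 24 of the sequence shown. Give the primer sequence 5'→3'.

The reverse primer's reverse complement GTACCACGACGCCA matches the template at positions 77–90; the product starts at position 24.
The forward primer is identical to the top strand over positions 24–41: GCGATCACTACGAGCGCT.

5'-GCGATCACTACGAGCGCT-3'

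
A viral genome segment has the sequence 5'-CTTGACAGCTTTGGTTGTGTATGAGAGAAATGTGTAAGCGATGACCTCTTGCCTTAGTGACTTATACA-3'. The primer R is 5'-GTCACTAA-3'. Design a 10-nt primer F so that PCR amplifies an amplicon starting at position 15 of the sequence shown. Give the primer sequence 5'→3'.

The reverse primer's reverse complement TTAGTGAC matches the template at positions 54–61; the product starts at position 15.
The forward primer is identical to the top strand over positions 15–24: TTGTGTATGA.

5'-TTGTGTATGA-3'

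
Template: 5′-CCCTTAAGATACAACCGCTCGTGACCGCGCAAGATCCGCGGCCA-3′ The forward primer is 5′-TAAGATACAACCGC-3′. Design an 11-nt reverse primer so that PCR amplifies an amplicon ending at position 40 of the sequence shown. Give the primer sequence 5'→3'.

The forward primer binds at positions 5–18; the product's 3' end on the top strand is position 40.
The reverse primer anneals to the top strand over positions 30–40, i.e. to CAAGATCCGCG.
Its sequence written 5'→3' is the reverse complement: CGCGGATCTTG.

5'-CGCGGATCTTG-3'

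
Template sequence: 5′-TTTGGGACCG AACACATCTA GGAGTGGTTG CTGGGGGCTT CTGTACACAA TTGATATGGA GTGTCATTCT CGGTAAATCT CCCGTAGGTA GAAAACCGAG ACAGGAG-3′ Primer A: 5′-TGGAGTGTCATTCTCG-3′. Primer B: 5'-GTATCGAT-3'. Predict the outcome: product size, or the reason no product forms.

No product — primer B has no binding site in the template.

Primer B (GTATCGAT) does not match the top strand, and its reverse complement ATCGATAC does not match either.
With no annealing site for primer B, no amplification occurs.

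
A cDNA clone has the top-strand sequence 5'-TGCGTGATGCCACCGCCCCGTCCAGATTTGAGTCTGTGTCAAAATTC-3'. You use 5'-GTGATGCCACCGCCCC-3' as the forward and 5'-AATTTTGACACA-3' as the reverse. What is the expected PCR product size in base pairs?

43 bp

Forward primer GTGATGCCACCGCCCC is found on the top strand at positions 4–19.
Taking the reverse complement of AATTTTGACACA gives TGTGTCAAAATT, found at positions 35–46 on the template; the primer anneals here to the top strand with its 3' end pointing upstream.
Amplicon spans positions 4–46: 43 bp.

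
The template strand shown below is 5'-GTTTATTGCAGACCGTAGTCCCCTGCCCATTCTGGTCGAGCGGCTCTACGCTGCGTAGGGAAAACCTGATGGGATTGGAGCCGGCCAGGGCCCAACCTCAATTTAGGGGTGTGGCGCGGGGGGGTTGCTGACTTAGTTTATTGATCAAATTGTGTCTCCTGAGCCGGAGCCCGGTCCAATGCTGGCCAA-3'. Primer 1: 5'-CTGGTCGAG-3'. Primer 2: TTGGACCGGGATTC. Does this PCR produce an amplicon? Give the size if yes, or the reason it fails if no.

No product — primer 2 has no binding site in the template.

Primer 2 (TTGGACCGGGATTC) does not match the top strand, and its reverse complement GAATCCCGGTCCAA does not match either.
With no annealing site for primer 2, no amplification occurs.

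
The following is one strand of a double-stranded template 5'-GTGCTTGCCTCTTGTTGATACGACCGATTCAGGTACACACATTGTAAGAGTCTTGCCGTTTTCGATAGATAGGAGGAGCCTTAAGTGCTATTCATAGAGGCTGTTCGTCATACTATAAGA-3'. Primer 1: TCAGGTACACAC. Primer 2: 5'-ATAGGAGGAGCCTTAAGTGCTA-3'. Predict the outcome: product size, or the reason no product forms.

Primer 1 (TCAGGTACACAC) matches the top strand at positions 29–40 (3' end points downstream).
Primer 2 (ATAGGAGGAGCCTTAAGTGCTA) also matches the top strand directly, at positions 69–90 — its reverse complement TAGCACTTAAGGCTCCTCCTAT is not present.
Both primers anneal to the bottom strand with 3' ends pointing the same way, so neither can prime synthesis back toward the other.

No product — both primers anneal to the same strand and extend in the same direction.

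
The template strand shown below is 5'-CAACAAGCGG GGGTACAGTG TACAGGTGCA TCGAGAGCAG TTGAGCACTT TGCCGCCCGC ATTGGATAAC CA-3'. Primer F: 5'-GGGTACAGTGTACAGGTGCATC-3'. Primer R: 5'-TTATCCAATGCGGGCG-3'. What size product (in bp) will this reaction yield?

59 bp

Forward primer GGGTACAGTGTACAGGTGCATC is found on the top strand at positions 11–32.
The reverse primer's reverse complement is CGCCCGCATTGGATAA, which matches the template at positions 54–69.
The product runs from position 11 to position 69, so its length is 69 − 11 + 1 = 59 bp.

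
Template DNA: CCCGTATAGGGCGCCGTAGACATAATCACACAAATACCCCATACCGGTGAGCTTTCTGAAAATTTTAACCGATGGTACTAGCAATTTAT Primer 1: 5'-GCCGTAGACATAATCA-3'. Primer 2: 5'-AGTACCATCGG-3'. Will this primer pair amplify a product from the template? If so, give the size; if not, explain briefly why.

Primer 1 (GCCGTAGACATAATCA) matches the top strand at positions 13–28; it acts as a forward primer.
Primer 2's reverse complement is CCGATGGTACT, matching the top strand at positions 69–79; it acts as a reverse primer.
The 3' ends face each other across positions 13–79, giving a 67 bp product.

Yes — a 67 bp product.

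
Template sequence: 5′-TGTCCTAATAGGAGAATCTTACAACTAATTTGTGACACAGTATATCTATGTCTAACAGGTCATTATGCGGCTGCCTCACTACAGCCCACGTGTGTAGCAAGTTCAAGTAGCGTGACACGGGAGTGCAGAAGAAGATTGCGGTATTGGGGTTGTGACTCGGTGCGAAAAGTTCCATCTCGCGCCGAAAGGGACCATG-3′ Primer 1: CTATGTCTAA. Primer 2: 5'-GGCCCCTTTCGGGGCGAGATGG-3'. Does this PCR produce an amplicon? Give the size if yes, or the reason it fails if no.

Primer 2 (GGCCCCTTTCGGGGCGAGATGG) does not match the top strand, and its reverse complement CCATCTCGCCCCGAAAGGGGCC does not match either.
With no annealing site for primer 2, no amplification occurs.

No product — primer 2 has no binding site in the template.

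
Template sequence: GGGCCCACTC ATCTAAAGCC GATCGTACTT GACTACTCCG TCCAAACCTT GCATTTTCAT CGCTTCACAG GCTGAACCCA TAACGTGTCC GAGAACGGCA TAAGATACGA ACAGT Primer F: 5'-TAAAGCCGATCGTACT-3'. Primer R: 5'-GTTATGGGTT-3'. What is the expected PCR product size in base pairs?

71 bp

Scanning the template, TAAAGCCGATCGTACT occurs at positions 14–29; this primer anneals to the bottom strand there with its 3' end pointing downstream.
Reverse complement of the reverse primer: AACCCATAAC. This occurs on the top strand at positions 75–84.
The product runs from position 14 to position 84, so its length is 84 − 14 + 1 = 71 bp.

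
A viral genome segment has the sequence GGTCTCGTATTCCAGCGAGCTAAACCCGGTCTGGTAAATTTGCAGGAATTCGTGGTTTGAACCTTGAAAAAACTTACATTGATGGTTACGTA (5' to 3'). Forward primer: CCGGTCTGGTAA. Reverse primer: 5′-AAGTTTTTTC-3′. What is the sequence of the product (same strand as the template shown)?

The forward primer matches the template at positions 26–37.
Taking the reverse complement of AAGTTTTTTC gives GAAAAAACTT, found at positions 66–75 on the template; the primer anneals here to the top strand with its 3' end pointing upstream.
The product is the template from position 26 through 75 (50 bp).

5'-CCGGTCTGGTAAATTTGCAGGAATTCGTGGTTTGAACCTTGAAAAAACTT-3'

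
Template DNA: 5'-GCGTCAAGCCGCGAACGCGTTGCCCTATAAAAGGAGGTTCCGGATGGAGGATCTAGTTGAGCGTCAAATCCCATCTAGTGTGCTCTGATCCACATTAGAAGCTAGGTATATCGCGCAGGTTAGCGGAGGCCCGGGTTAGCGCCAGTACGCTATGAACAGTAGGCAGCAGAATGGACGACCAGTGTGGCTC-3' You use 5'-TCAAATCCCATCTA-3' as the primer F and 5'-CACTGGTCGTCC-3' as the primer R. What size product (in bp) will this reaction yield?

The forward primer matches the template at positions 64–77.
The reverse primer's reverse complement is GGACGACCAGTG, which matches the template at positions 173–184.
Product length = (reverse-primer end) − (forward-primer start) + 1 = 184 − 64 + 1 = 121 bp.

121 bp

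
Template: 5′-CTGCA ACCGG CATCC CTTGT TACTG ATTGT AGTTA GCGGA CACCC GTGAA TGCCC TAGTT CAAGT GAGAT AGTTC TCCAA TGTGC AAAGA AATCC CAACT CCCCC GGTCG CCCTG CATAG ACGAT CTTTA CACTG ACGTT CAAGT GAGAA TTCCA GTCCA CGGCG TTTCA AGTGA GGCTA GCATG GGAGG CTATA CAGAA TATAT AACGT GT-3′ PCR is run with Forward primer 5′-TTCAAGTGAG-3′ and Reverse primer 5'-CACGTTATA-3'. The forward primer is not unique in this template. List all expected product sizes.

153 bp, 73 bp, 45 bp

The forward primer TTCAAGTGAG matches the top strand at positions 59–68, 139–148, 167–176.
The reverse primer's reverse complement is TATAACGTG, matching at positions 203–211.
Each forward site pairs with the reverse site to give a product ending at position 211: sizes 153, 73, 45 bp.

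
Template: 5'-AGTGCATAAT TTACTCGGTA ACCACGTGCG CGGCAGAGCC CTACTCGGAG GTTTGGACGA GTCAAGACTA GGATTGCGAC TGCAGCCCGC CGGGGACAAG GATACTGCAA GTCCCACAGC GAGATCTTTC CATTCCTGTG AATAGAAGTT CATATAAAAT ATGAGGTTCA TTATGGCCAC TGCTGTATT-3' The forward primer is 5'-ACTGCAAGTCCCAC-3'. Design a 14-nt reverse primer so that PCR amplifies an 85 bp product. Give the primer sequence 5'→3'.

5'-ATACAGCAGTGGCC-3'

The forward primer binds at positions 104–117, so an 85 bp product ends at position 104 + 85 − 1 = 188.
The reverse primer anneals to the top strand over positions 175–188, i.e. to GGCCACTGCTGTAT.
Its sequence written 5'→3' is the reverse complement: ATACAGCAGTGGCC.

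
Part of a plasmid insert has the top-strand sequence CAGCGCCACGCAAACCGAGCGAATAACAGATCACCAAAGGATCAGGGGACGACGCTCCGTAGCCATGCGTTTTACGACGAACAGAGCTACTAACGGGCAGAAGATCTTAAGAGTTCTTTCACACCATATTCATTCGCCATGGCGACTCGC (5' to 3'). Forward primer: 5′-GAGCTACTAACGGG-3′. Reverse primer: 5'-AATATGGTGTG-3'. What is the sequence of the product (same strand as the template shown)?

The forward primer matches the template at positions 84–97.
The reverse primer's reverse complement is CACACCATATT, which matches the template at positions 120–130.
The product is the template from position 84 through 130 (47 bp).

5'-GAGCTACTAACGGGCAGAAGATCTTAAGAGTTCTTTCACACCATATT-3'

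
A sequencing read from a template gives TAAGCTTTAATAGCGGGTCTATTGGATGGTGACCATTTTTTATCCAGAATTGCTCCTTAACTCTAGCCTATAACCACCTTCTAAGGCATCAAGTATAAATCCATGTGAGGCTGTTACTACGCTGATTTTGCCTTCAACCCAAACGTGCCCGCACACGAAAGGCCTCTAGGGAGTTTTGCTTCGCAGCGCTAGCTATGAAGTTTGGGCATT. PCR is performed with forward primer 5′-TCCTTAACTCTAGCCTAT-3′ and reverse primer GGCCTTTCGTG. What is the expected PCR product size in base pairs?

The forward primer matches the template at positions 54–71.
The reverse primer's reverse complement is CACGAAAGGCC, which matches the template at positions 154–164.
Amplicon spans positions 54–164: 111 bp.

111 bp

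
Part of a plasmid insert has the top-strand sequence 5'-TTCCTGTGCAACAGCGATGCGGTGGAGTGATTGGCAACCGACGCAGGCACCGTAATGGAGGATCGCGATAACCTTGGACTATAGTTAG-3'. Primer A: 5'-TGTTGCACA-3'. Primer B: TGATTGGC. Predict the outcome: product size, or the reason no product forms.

No product — the primers' 3' ends point away from each other.

Primer A (TGTTGCACA) has reverse complement TGTGCAACA, which matches the top strand at positions 5–13; primer A anneals to the top strand there with its 3' end pointing upstream toward position 5.
Primer B (TGATTGGC) matches the top strand directly at positions 28–35; it anneals to the bottom strand with its 3' end pointing downstream toward position 35.
The 3' ends diverge (primer A extends toward position 1, primer B toward position 88), so the primers never converge on a shared product.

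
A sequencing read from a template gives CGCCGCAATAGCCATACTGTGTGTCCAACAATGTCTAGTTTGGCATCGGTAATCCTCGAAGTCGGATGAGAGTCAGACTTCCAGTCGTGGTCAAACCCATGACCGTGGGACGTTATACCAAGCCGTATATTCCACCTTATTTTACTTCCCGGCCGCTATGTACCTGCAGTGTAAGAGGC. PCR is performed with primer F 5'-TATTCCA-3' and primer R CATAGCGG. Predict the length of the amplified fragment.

33 bp

Scanning the template, TATTCCA occurs at positions 128–134; this primer anneals to the bottom strand there with its 3' end pointing downstream.
The reverse primer's reverse complement is CCGCTATG, which matches the template at positions 153–160.
Amplicon spans positions 128–160: 33 bp.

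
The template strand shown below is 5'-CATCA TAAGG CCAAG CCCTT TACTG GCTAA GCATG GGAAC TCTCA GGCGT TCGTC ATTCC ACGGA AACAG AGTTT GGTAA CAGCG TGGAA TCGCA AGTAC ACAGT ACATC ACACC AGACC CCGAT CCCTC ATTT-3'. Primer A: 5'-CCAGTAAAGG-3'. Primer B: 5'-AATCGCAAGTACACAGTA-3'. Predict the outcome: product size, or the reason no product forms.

Primer A (CCAGTAAAGG) has reverse complement CCTTTACTGG, which matches the top strand at positions 17–26; primer A anneals to the top strand there with its 3' end pointing upstream toward position 17.
Primer B (AATCGCAAGTACACAGTA) matches the top strand directly at positions 89–106; it anneals to the bottom strand with its 3' end pointing downstream toward position 106.
The 3' ends diverge (primer A extends toward position 1, primer B toward position 134), so the primers never converge on a shared product.

No product — the primers' 3' ends point away from each other.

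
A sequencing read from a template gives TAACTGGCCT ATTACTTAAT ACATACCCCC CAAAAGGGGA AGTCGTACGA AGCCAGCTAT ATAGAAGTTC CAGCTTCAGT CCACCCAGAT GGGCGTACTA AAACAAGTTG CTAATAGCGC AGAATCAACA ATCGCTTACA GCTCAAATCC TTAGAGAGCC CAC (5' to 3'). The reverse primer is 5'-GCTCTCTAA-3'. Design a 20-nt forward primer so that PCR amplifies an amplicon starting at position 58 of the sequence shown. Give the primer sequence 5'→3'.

5'-TATATAGAAGTTCCAGCTTC-3'

The reverse primer's reverse complement TTAGAGAGC matches the template at positions 151–159; the product starts at position 58.
The forward primer is identical to the top strand over positions 58–77: TATATAGAAGTTCCAGCTTC.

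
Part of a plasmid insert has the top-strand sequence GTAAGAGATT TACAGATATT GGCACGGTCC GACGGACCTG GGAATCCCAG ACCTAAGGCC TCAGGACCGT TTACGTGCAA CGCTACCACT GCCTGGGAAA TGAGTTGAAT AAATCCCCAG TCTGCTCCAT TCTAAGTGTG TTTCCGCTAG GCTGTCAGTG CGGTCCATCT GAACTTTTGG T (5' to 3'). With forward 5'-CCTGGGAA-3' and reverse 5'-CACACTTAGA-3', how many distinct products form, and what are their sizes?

Two products: 104 bp, 49 bp

The forward primer CCTGGGAA matches the top strand at positions 37–44, 92–99.
The reverse primer's reverse complement is TCTAAGTGTG, matching at positions 131–140.
Each forward site pairs with the reverse site to give a product ending at position 140: sizes 104, 49 bp.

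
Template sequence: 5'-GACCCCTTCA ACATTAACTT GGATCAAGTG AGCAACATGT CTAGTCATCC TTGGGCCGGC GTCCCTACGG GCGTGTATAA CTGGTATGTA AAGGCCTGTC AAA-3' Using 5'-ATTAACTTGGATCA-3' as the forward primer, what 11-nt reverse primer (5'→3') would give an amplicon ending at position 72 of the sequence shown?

The forward primer binds at positions 13–26; the product's 3' end on the top strand is position 72.
The reverse primer anneals to the top strand over positions 62–72, i.e. to TCCCTACGGGC.
Its sequence written 5'→3' is the reverse complement: GCCCGTAGGGA.

5'-GCCCGTAGGGA-3'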